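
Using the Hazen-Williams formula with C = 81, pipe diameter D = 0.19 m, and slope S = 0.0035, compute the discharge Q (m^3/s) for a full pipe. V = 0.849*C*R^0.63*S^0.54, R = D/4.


For a full circular pipe, R = D/4 = 0.19/4 = 0.0475 m.
V = 0.849 * 81 * 0.0475^0.63 * 0.0035^0.54
  = 0.849 * 81 * 0.146662 * 0.047184
  = 0.4759 m/s.
Pipe area A = pi*D^2/4 = pi*0.19^2/4 = 0.0284 m^2.
Q = A * V = 0.0284 * 0.4759 = 0.0135 m^3/s.

0.0135


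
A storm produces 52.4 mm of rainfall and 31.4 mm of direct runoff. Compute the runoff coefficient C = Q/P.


The runoff coefficient C = runoff depth / rainfall depth.
C = 31.4 / 52.4
  = 0.5992.

0.5992


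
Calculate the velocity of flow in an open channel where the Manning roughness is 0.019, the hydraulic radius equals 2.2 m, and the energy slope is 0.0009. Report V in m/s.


Manning's equation gives V = (1/n) * R^(2/3) * S^(1/2).
First, compute R^(2/3) = 2.2^(2/3) = 1.6915.
Next, S^(1/2) = 0.0009^(1/2) = 0.03.
Then 1/n = 1/0.019 = 52.63.
V = 52.63 * 1.6915 * 0.03 = 2.6708 m/s.

2.6708


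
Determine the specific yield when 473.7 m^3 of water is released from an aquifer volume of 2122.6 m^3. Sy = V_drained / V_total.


Specific yield Sy = Volume drained / Total volume.
Sy = 473.7 / 2122.6
   = 0.2232.

0.2232


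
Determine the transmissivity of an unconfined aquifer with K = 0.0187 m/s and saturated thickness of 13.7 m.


Transmissivity is defined as T = K * h.
T = 0.0187 * 13.7
  = 0.2562 m^2/s.

0.2562


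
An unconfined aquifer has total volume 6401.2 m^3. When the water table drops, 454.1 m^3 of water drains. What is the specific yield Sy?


Specific yield Sy = Volume drained / Total volume.
Sy = 454.1 / 6401.2
   = 0.0709.

0.0709


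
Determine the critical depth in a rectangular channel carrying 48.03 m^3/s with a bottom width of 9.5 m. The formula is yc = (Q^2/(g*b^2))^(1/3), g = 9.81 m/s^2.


Using yc = (Q^2 / (g * b^2))^(1/3):
Q^2 = 48.03^2 = 2306.88.
g * b^2 = 9.81 * 9.5^2 = 9.81 * 90.25 = 885.35.
Q^2 / (g*b^2) = 2306.88 / 885.35 = 2.6056.
yc = 2.6056^(1/3) = 1.3761 m.

1.3761


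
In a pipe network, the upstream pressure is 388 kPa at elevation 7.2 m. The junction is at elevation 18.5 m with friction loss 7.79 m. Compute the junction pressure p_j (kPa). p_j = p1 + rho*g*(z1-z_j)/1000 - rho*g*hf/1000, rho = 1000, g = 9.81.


Junction pressure: p_j = p1 + rho*g*(z1 - z_j)/1000 - rho*g*hf/1000.
Elevation term = 1000*9.81*(7.2 - 18.5)/1000 = -110.853 kPa.
Friction term = 1000*9.81*7.79/1000 = 76.42 kPa.
p_j = 388 + -110.853 - 76.42 = 200.73 kPa.

200.73


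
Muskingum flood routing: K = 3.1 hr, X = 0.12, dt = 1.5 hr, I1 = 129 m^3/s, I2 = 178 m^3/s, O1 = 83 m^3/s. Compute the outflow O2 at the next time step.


Muskingum coefficients:
denom = 2*K*(1-X) + dt = 2*3.1*(1-0.12) + 1.5 = 6.956.
C0 = (dt - 2*K*X)/denom = (1.5 - 2*3.1*0.12)/6.956 = 0.1087.
C1 = (dt + 2*K*X)/denom = (1.5 + 2*3.1*0.12)/6.956 = 0.3226.
C2 = (2*K*(1-X) - dt)/denom = 0.5687.
O2 = C0*I2 + C1*I1 + C2*O1
   = 0.1087*178 + 0.3226*129 + 0.5687*83
   = 108.16 m^3/s.

108.16


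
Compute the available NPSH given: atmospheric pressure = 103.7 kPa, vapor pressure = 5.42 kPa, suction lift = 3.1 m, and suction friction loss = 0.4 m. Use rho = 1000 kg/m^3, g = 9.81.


NPSHa = p_atm/(rho*g) - z_s - hf_s - p_vap/(rho*g).
p_atm/(rho*g) = 103.7*1000 / (1000*9.81) = 10.571 m.
p_vap/(rho*g) = 5.42*1000 / (1000*9.81) = 0.552 m.
NPSHa = 10.571 - 3.1 - 0.4 - 0.552
      = 6.52 m.

6.52


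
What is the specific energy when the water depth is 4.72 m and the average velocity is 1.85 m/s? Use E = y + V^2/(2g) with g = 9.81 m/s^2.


Specific energy E = y + V^2/(2g).
Velocity head = V^2/(2g) = 1.85^2 / (2*9.81) = 3.4225 / 19.62 = 0.1744 m.
E = 4.72 + 0.1744 = 4.8944 m.

4.8944


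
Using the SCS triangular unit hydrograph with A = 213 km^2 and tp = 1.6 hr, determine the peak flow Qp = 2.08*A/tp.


SCS formula: Qp = 2.08 * A / tp.
Qp = 2.08 * 213 / 1.6
   = 443.04 / 1.6
   = 276.9 m^3/s per cm.

276.9


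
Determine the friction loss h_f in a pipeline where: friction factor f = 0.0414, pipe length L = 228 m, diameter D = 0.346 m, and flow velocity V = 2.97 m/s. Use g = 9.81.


Darcy-Weisbach equation: h_f = f * (L/D) * V^2/(2g).
f * L/D = 0.0414 * 228/0.346 = 27.2809.
V^2/(2g) = 2.97^2 / (2*9.81) = 8.8209 / 19.62 = 0.4496 m.
h_f = 27.2809 * 0.4496 = 12.265 m.

12.265


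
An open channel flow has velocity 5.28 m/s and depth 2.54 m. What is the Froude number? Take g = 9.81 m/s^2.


The Froude number is defined as Fr = V / sqrt(g*y).
g*y = 9.81 * 2.54 = 24.9174.
sqrt(g*y) = sqrt(24.9174) = 4.9917.
Fr = 5.28 / 4.9917 = 1.0577.

1.0577


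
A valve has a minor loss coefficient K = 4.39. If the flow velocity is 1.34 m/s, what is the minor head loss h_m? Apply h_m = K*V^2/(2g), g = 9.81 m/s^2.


Minor loss formula: h_m = K * V^2/(2g).
V^2 = 1.34^2 = 1.7956.
V^2/(2g) = 1.7956 / 19.62 = 0.0915 m.
h_m = 4.39 * 0.0915 = 0.4018 m.

0.4018


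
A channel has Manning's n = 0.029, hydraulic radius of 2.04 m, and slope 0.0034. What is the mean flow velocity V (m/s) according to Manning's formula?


Manning's equation gives V = (1/n) * R^(2/3) * S^(1/2).
First, compute R^(2/3) = 2.04^(2/3) = 1.6085.
Next, S^(1/2) = 0.0034^(1/2) = 0.05831.
Then 1/n = 1/0.029 = 34.48.
V = 34.48 * 1.6085 * 0.05831 = 3.2342 m/s.

3.2342


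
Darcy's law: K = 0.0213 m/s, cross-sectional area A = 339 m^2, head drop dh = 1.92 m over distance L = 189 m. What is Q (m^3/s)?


Darcy's law: Q = K * A * i, where i = dh/L.
Hydraulic gradient i = 1.92 / 189 = 0.010159.
Q = 0.0213 * 339 * 0.010159
  = 0.0734 m^3/s.

0.0734


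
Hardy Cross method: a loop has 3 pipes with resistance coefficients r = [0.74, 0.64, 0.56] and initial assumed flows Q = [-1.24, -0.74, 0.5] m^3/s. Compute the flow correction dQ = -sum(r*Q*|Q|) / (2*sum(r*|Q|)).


Numerator terms (r*Q*|Q|): 0.74*-1.24*|-1.24| = -1.1378; 0.64*-0.74*|-0.74| = -0.3505; 0.56*0.5*|0.5| = 0.14.
Sum of numerator = -1.3483.
Denominator terms (r*|Q|): 0.74*|-1.24| = 0.9176; 0.64*|-0.74| = 0.4736; 0.56*|0.5| = 0.28.
2 * sum of denominator = 2 * 1.6712 = 3.3424.
dQ = --1.3483 / 3.3424 = 0.4034 m^3/s.

0.4034


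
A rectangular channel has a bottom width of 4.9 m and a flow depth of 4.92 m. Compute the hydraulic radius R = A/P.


For a rectangular section:
Flow area A = b * y = 4.9 * 4.92 = 24.11 m^2.
Wetted perimeter P = b + 2y = 4.9 + 2*4.92 = 14.74 m.
Hydraulic radius R = A/P = 24.11 / 14.74 = 1.6355 m.

1.6355


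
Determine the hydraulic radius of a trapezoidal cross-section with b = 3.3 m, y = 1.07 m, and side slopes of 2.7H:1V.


For a trapezoidal section with side slope z:
A = (b + z*y)*y = (3.3 + 2.7*1.07)*1.07 = 6.622 m^2.
P = b + 2*y*sqrt(1 + z^2) = 3.3 + 2*1.07*sqrt(1 + 2.7^2) = 9.462 m.
R = A/P = 6.622 / 9.462 = 0.6999 m.

0.6999


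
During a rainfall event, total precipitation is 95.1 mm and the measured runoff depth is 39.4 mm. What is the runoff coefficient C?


The runoff coefficient C = runoff depth / rainfall depth.
C = 39.4 / 95.1
  = 0.4143.

0.4143


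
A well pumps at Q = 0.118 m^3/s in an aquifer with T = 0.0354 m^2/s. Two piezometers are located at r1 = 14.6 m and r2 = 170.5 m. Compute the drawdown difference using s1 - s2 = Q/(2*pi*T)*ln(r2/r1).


Thiem equation: s1 - s2 = Q/(2*pi*T) * ln(r2/r1).
ln(r2/r1) = ln(170.5/14.6) = 2.4577.
Q/(2*pi*T) = 0.118 / (2*pi*0.0354) = 0.118 / 0.2224 = 0.5305.
s1 - s2 = 0.5305 * 2.4577 = 1.3039 m.

1.3039


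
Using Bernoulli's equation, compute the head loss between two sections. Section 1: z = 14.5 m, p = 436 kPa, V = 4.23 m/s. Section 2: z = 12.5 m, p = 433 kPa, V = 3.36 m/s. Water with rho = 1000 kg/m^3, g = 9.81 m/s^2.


Total head at each section: H = z + p/(rho*g) + V^2/(2g).
H1 = 14.5 + 436*1000/(1000*9.81) + 4.23^2/(2*9.81)
   = 14.5 + 44.444 + 0.912
   = 59.856 m.
H2 = 12.5 + 433*1000/(1000*9.81) + 3.36^2/(2*9.81)
   = 12.5 + 44.139 + 0.5754
   = 57.214 m.
h_L = H1 - H2 = 59.856 - 57.214 = 2.642 m.

2.642


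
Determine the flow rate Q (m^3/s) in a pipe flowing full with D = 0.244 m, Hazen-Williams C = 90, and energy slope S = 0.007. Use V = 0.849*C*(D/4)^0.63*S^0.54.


For a full circular pipe, R = D/4 = 0.244/4 = 0.061 m.
V = 0.849 * 90 * 0.061^0.63 * 0.007^0.54
  = 0.849 * 90 * 0.171695 * 0.068605
  = 0.9 m/s.
Pipe area A = pi*D^2/4 = pi*0.244^2/4 = 0.0468 m^2.
Q = A * V = 0.0468 * 0.9 = 0.0421 m^3/s.

0.0421


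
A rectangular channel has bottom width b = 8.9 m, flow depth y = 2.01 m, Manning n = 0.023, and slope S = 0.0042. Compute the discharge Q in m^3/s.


For a rectangular channel, the cross-sectional area A = b * y = 8.9 * 2.01 = 17.89 m^2.
The wetted perimeter P = b + 2y = 8.9 + 2*2.01 = 12.92 m.
Hydraulic radius R = A/P = 17.89/12.92 = 1.3846 m.
Velocity V = (1/n)*R^(2/3)*S^(1/2) = (1/0.023)*1.3846^(2/3)*0.0042^(1/2) = 3.5004 m/s.
Discharge Q = A * V = 17.89 * 3.5004 = 62.618 m^3/s.

62.618


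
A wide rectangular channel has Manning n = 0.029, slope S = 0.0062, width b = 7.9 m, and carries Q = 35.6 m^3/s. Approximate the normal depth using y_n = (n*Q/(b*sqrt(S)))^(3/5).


We use the wide-channel approximation y_n = (n*Q/(b*sqrt(S)))^(3/5).
sqrt(S) = sqrt(0.0062) = 0.07874.
Numerator: n*Q = 0.029 * 35.6 = 1.0324.
Denominator: b*sqrt(S) = 7.9 * 0.07874 = 0.622046.
arg = 1.6597.
y_n = 1.6597^(3/5) = 1.3552 m.

1.3552


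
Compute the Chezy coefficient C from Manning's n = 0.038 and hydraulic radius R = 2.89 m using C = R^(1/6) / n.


The Chezy coefficient relates to Manning's n through C = R^(1/6) / n.
R^(1/6) = 2.89^(1/6) = 1.193483.
C = 1.193483 / 0.038 = 31.41 m^(1/2)/s.

31.41


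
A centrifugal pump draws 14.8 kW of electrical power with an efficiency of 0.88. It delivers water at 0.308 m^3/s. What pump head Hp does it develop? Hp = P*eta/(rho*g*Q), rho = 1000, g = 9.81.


Pump head formula: Hp = P * eta / (rho * g * Q).
Numerator: P * eta = 14.8 * 1000 * 0.88 = 13024.0 W.
Denominator: rho * g * Q = 1000 * 9.81 * 0.308 = 3021.48.
Hp = 13024.0 / 3021.48 = 4.31 m.

4.31


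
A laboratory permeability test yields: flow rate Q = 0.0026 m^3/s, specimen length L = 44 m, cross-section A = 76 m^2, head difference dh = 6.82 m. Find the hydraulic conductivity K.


From K = Q*L / (A*dh):
Numerator: Q*L = 0.0026 * 44 = 0.1144.
Denominator: A*dh = 76 * 6.82 = 518.32.
K = 0.1144 / 518.32 = 0.000221 m/s.

0.000221


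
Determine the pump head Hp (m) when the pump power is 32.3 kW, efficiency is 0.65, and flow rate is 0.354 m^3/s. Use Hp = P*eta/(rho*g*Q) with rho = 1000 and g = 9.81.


Pump head formula: Hp = P * eta / (rho * g * Q).
Numerator: P * eta = 32.3 * 1000 * 0.65 = 20995.0 W.
Denominator: rho * g * Q = 1000 * 9.81 * 0.354 = 3472.74.
Hp = 20995.0 / 3472.74 = 6.05 m.

6.05


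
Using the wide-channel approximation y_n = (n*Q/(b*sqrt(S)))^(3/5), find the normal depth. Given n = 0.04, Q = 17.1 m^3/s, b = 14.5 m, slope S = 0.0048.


We use the wide-channel approximation y_n = (n*Q/(b*sqrt(S)))^(3/5).
sqrt(S) = sqrt(0.0048) = 0.069282.
Numerator: n*Q = 0.04 * 17.1 = 0.684.
Denominator: b*sqrt(S) = 14.5 * 0.069282 = 1.004589.
arg = 0.6809.
y_n = 0.6809^(3/5) = 0.794 m.

0.794


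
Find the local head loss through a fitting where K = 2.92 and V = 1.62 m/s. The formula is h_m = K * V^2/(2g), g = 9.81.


Minor loss formula: h_m = K * V^2/(2g).
V^2 = 1.62^2 = 2.6244.
V^2/(2g) = 2.6244 / 19.62 = 0.1338 m.
h_m = 2.92 * 0.1338 = 0.3906 m.

0.3906


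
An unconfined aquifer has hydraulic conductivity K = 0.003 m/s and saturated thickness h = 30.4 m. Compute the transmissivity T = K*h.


Transmissivity is defined as T = K * h.
T = 0.003 * 30.4
  = 0.0912 m^2/s.

0.0912


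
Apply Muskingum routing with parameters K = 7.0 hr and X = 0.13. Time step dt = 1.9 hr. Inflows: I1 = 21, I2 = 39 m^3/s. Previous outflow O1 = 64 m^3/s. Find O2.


Muskingum coefficients:
denom = 2*K*(1-X) + dt = 2*7.0*(1-0.13) + 1.9 = 14.08.
C0 = (dt - 2*K*X)/denom = (1.9 - 2*7.0*0.13)/14.08 = 0.0057.
C1 = (dt + 2*K*X)/denom = (1.9 + 2*7.0*0.13)/14.08 = 0.2642.
C2 = (2*K*(1-X) - dt)/denom = 0.7301.
O2 = C0*I2 + C1*I1 + C2*O1
   = 0.0057*39 + 0.2642*21 + 0.7301*64
   = 52.5 m^3/s.

52.5


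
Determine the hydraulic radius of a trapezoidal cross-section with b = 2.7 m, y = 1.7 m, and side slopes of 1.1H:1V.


For a trapezoidal section with side slope z:
A = (b + z*y)*y = (2.7 + 1.1*1.7)*1.7 = 7.769 m^2.
P = b + 2*y*sqrt(1 + z^2) = 2.7 + 2*1.7*sqrt(1 + 1.1^2) = 7.754 m.
R = A/P = 7.769 / 7.754 = 1.0019 m.

1.0019


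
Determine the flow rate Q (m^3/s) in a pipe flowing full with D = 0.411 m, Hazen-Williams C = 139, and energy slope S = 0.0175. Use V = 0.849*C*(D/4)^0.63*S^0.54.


For a full circular pipe, R = D/4 = 0.411/4 = 0.1027 m.
V = 0.849 * 139 * 0.1027^0.63 * 0.0175^0.54
  = 0.849 * 139 * 0.238464 * 0.112523
  = 3.1665 m/s.
Pipe area A = pi*D^2/4 = pi*0.411^2/4 = 0.1327 m^2.
Q = A * V = 0.1327 * 3.1665 = 0.4201 m^3/s.

0.4201


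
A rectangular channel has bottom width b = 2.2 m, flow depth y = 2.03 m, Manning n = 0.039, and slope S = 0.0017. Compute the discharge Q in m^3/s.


For a rectangular channel, the cross-sectional area A = b * y = 2.2 * 2.03 = 4.47 m^2.
The wetted perimeter P = b + 2y = 2.2 + 2*2.03 = 6.26 m.
Hydraulic radius R = A/P = 4.47/6.26 = 0.7134 m.
Velocity V = (1/n)*R^(2/3)*S^(1/2) = (1/0.039)*0.7134^(2/3)*0.0017^(1/2) = 0.8441 m/s.
Discharge Q = A * V = 4.47 * 0.8441 = 3.77 m^3/s.

3.77


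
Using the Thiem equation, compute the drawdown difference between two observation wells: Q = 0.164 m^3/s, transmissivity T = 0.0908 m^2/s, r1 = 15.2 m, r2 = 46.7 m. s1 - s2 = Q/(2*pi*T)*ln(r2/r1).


Thiem equation: s1 - s2 = Q/(2*pi*T) * ln(r2/r1).
ln(r2/r1) = ln(46.7/15.2) = 1.1224.
Q/(2*pi*T) = 0.164 / (2*pi*0.0908) = 0.164 / 0.5705 = 0.2875.
s1 - s2 = 0.2875 * 1.1224 = 0.3227 m.

0.3227


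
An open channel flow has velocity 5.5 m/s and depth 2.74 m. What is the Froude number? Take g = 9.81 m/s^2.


The Froude number is defined as Fr = V / sqrt(g*y).
g*y = 9.81 * 2.74 = 26.8794.
sqrt(g*y) = sqrt(26.8794) = 5.1845.
Fr = 5.5 / 5.1845 = 1.0608.

1.0608


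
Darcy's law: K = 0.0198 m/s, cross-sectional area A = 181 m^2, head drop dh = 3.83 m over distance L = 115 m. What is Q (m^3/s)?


Darcy's law: Q = K * A * i, where i = dh/L.
Hydraulic gradient i = 3.83 / 115 = 0.033304.
Q = 0.0198 * 181 * 0.033304
  = 0.1194 m^3/s.

0.1194


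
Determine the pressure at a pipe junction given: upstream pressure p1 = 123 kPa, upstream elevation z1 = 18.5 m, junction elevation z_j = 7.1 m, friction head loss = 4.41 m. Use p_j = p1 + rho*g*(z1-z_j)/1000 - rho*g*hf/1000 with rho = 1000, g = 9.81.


Junction pressure: p_j = p1 + rho*g*(z1 - z_j)/1000 - rho*g*hf/1000.
Elevation term = 1000*9.81*(18.5 - 7.1)/1000 = 111.834 kPa.
Friction term = 1000*9.81*4.41/1000 = 43.262 kPa.
p_j = 123 + 111.834 - 43.262 = 191.57 kPa.

191.57


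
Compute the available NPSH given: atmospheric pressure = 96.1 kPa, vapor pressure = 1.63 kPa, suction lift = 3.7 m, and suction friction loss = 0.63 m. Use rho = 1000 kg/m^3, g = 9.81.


NPSHa = p_atm/(rho*g) - z_s - hf_s - p_vap/(rho*g).
p_atm/(rho*g) = 96.1*1000 / (1000*9.81) = 9.796 m.
p_vap/(rho*g) = 1.63*1000 / (1000*9.81) = 0.166 m.
NPSHa = 9.796 - 3.7 - 0.63 - 0.166
      = 5.3 m.

5.3


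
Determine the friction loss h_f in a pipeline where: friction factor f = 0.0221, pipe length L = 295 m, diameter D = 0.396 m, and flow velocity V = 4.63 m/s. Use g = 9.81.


Darcy-Weisbach equation: h_f = f * (L/D) * V^2/(2g).
f * L/D = 0.0221 * 295/0.396 = 16.4634.
V^2/(2g) = 4.63^2 / (2*9.81) = 21.4369 / 19.62 = 1.0926 m.
h_f = 16.4634 * 1.0926 = 17.988 m.

17.988


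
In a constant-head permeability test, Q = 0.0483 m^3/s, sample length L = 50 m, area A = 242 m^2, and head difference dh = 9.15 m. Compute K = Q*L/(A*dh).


From K = Q*L / (A*dh):
Numerator: Q*L = 0.0483 * 50 = 2.415.
Denominator: A*dh = 242 * 9.15 = 2214.3.
K = 2.415 / 2214.3 = 0.001091 m/s.

0.001091


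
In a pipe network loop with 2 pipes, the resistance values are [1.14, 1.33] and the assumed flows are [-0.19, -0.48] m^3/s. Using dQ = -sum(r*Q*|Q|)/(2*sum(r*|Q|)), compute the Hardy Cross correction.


Numerator terms (r*Q*|Q|): 1.14*-0.19*|-0.19| = -0.0412; 1.33*-0.48*|-0.48| = -0.3064.
Sum of numerator = -0.3476.
Denominator terms (r*|Q|): 1.14*|-0.19| = 0.2166; 1.33*|-0.48| = 0.6384.
2 * sum of denominator = 2 * 0.855 = 1.71.
dQ = --0.3476 / 1.71 = 0.2033 m^3/s.

0.2033


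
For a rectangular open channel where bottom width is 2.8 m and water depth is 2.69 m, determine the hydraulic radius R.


For a rectangular section:
Flow area A = b * y = 2.8 * 2.69 = 7.53 m^2.
Wetted perimeter P = b + 2y = 2.8 + 2*2.69 = 8.18 m.
Hydraulic radius R = A/P = 7.53 / 8.18 = 0.9208 m.

0.9208


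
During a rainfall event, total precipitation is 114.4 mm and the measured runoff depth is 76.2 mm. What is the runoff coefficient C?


The runoff coefficient C = runoff depth / rainfall depth.
C = 76.2 / 114.4
  = 0.6661.

0.6661


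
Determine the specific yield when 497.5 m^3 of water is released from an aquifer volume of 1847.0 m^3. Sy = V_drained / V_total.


Specific yield Sy = Volume drained / Total volume.
Sy = 497.5 / 1847.0
   = 0.2694.

0.2694


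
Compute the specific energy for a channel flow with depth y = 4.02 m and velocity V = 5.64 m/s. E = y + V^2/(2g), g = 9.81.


Specific energy E = y + V^2/(2g).
Velocity head = V^2/(2g) = 5.64^2 / (2*9.81) = 31.8096 / 19.62 = 1.6213 m.
E = 4.02 + 1.6213 = 5.6413 m.

5.6413


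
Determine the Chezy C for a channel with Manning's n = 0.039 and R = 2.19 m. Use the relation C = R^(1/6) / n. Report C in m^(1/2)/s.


The Chezy coefficient relates to Manning's n through C = R^(1/6) / n.
R^(1/6) = 2.19^(1/6) = 1.139569.
C = 1.139569 / 0.039 = 29.22 m^(1/2)/s.

29.22


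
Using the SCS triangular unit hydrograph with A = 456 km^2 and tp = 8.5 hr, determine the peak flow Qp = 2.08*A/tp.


SCS formula: Qp = 2.08 * A / tp.
Qp = 2.08 * 456 / 8.5
   = 948.48 / 8.5
   = 111.59 m^3/s per cm.

111.59


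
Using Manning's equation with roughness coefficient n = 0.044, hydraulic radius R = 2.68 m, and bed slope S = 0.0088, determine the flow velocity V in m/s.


Manning's equation gives V = (1/n) * R^(2/3) * S^(1/2).
First, compute R^(2/3) = 2.68^(2/3) = 1.9294.
Next, S^(1/2) = 0.0088^(1/2) = 0.093808.
Then 1/n = 1/0.044 = 22.73.
V = 22.73 * 1.9294 * 0.093808 = 4.1135 m/s.

4.1135


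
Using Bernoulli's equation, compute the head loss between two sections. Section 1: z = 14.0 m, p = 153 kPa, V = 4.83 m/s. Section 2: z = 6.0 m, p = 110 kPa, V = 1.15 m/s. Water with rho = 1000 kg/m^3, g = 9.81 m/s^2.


Total head at each section: H = z + p/(rho*g) + V^2/(2g).
H1 = 14.0 + 153*1000/(1000*9.81) + 4.83^2/(2*9.81)
   = 14.0 + 15.596 + 1.189
   = 30.785 m.
H2 = 6.0 + 110*1000/(1000*9.81) + 1.15^2/(2*9.81)
   = 6.0 + 11.213 + 0.0674
   = 17.28 m.
h_L = H1 - H2 = 30.785 - 17.28 = 13.505 m.

13.505


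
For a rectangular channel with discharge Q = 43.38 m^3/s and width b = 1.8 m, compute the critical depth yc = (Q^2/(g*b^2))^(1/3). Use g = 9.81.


Using yc = (Q^2 / (g * b^2))^(1/3):
Q^2 = 43.38^2 = 1881.82.
g * b^2 = 9.81 * 1.8^2 = 9.81 * 3.24 = 31.78.
Q^2 / (g*b^2) = 1881.82 / 31.78 = 59.214.
yc = 59.214^(1/3) = 3.8975 m.

3.8975


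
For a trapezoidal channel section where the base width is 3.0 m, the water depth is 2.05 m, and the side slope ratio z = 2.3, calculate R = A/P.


For a trapezoidal section with side slope z:
A = (b + z*y)*y = (3.0 + 2.3*2.05)*2.05 = 15.816 m^2.
P = b + 2*y*sqrt(1 + z^2) = 3.0 + 2*2.05*sqrt(1 + 2.3^2) = 13.283 m.
R = A/P = 15.816 / 13.283 = 1.1907 m.

1.1907


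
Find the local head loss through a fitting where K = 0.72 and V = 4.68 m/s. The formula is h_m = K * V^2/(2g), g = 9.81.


Minor loss formula: h_m = K * V^2/(2g).
V^2 = 4.68^2 = 21.9024.
V^2/(2g) = 21.9024 / 19.62 = 1.1163 m.
h_m = 0.72 * 1.1163 = 0.8038 m.

0.8038


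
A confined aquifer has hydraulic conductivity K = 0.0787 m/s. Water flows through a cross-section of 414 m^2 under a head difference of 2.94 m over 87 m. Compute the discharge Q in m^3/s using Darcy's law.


Darcy's law: Q = K * A * i, where i = dh/L.
Hydraulic gradient i = 2.94 / 87 = 0.033793.
Q = 0.0787 * 414 * 0.033793
  = 1.101 m^3/s.

1.101


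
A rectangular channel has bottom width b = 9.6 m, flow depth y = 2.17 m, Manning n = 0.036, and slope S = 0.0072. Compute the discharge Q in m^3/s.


For a rectangular channel, the cross-sectional area A = b * y = 9.6 * 2.17 = 20.83 m^2.
The wetted perimeter P = b + 2y = 9.6 + 2*2.17 = 13.94 m.
Hydraulic radius R = A/P = 20.83/13.94 = 1.4944 m.
Velocity V = (1/n)*R^(2/3)*S^(1/2) = (1/0.036)*1.4944^(2/3)*0.0072^(1/2) = 3.0809 m/s.
Discharge Q = A * V = 20.83 * 3.0809 = 64.181 m^3/s.

64.181


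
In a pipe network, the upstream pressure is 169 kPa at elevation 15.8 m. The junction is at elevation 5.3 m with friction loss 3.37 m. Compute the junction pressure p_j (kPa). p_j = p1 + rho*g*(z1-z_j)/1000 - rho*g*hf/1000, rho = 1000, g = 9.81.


Junction pressure: p_j = p1 + rho*g*(z1 - z_j)/1000 - rho*g*hf/1000.
Elevation term = 1000*9.81*(15.8 - 5.3)/1000 = 103.005 kPa.
Friction term = 1000*9.81*3.37/1000 = 33.06 kPa.
p_j = 169 + 103.005 - 33.06 = 238.95 kPa.

238.95


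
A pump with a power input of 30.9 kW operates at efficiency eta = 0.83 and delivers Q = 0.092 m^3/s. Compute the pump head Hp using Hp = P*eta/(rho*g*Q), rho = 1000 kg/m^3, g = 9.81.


Pump head formula: Hp = P * eta / (rho * g * Q).
Numerator: P * eta = 30.9 * 1000 * 0.83 = 25647.0 W.
Denominator: rho * g * Q = 1000 * 9.81 * 0.092 = 902.52.
Hp = 25647.0 / 902.52 = 28.42 m.

28.42


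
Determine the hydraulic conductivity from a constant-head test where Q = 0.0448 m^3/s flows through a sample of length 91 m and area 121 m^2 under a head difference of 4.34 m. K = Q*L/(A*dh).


From K = Q*L / (A*dh):
Numerator: Q*L = 0.0448 * 91 = 4.0768.
Denominator: A*dh = 121 * 4.34 = 525.14.
K = 4.0768 / 525.14 = 0.007763 m/s.

0.007763


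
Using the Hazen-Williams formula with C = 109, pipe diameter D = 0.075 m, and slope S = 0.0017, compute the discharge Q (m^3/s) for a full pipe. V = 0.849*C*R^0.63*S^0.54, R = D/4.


For a full circular pipe, R = D/4 = 0.075/4 = 0.0187 m.
V = 0.849 * 109 * 0.0187^0.63 * 0.0017^0.54
  = 0.849 * 109 * 0.081657 * 0.031948
  = 0.2414 m/s.
Pipe area A = pi*D^2/4 = pi*0.075^2/4 = 0.0044 m^2.
Q = A * V = 0.0044 * 0.2414 = 0.0011 m^3/s.

0.0011


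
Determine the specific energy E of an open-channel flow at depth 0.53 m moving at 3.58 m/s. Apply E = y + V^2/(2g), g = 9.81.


Specific energy E = y + V^2/(2g).
Velocity head = V^2/(2g) = 3.58^2 / (2*9.81) = 12.8164 / 19.62 = 0.6532 m.
E = 0.53 + 0.6532 = 1.1832 m.

1.1832


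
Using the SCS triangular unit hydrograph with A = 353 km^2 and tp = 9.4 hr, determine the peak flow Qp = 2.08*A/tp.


SCS formula: Qp = 2.08 * A / tp.
Qp = 2.08 * 353 / 9.4
   = 734.24 / 9.4
   = 78.11 m^3/s per cm.

78.11


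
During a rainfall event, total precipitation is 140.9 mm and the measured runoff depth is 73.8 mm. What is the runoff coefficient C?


The runoff coefficient C = runoff depth / rainfall depth.
C = 73.8 / 140.9
  = 0.5238.

0.5238


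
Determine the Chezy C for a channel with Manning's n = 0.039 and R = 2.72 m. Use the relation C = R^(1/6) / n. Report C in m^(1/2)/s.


The Chezy coefficient relates to Manning's n through C = R^(1/6) / n.
R^(1/6) = 2.72^(1/6) = 1.181485.
C = 1.181485 / 0.039 = 30.29 m^(1/2)/s.

30.29


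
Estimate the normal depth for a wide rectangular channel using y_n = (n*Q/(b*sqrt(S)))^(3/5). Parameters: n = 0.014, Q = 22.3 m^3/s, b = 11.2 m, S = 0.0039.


We use the wide-channel approximation y_n = (n*Q/(b*sqrt(S)))^(3/5).
sqrt(S) = sqrt(0.0039) = 0.06245.
Numerator: n*Q = 0.014 * 22.3 = 0.3122.
Denominator: b*sqrt(S) = 11.2 * 0.06245 = 0.69944.
arg = 0.4464.
y_n = 0.4464^(3/5) = 0.6163 m.

0.6163


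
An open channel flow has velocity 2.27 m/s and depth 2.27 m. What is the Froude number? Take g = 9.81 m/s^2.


The Froude number is defined as Fr = V / sqrt(g*y).
g*y = 9.81 * 2.27 = 22.2687.
sqrt(g*y) = sqrt(22.2687) = 4.719.
Fr = 2.27 / 4.719 = 0.481.

0.481


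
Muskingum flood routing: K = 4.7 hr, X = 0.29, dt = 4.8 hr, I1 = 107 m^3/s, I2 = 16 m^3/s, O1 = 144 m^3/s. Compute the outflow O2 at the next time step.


Muskingum coefficients:
denom = 2*K*(1-X) + dt = 2*4.7*(1-0.29) + 4.8 = 11.474.
C0 = (dt - 2*K*X)/denom = (4.8 - 2*4.7*0.29)/11.474 = 0.1808.
C1 = (dt + 2*K*X)/denom = (4.8 + 2*4.7*0.29)/11.474 = 0.6559.
C2 = (2*K*(1-X) - dt)/denom = 0.1633.
O2 = C0*I2 + C1*I1 + C2*O1
   = 0.1808*16 + 0.6559*107 + 0.1633*144
   = 96.59 m^3/s.

96.59


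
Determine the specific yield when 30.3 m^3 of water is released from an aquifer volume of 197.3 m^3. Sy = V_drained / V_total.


Specific yield Sy = Volume drained / Total volume.
Sy = 30.3 / 197.3
   = 0.1536.

0.1536


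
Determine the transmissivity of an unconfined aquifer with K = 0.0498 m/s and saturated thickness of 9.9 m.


Transmissivity is defined as T = K * h.
T = 0.0498 * 9.9
  = 0.493 m^2/s.

0.493


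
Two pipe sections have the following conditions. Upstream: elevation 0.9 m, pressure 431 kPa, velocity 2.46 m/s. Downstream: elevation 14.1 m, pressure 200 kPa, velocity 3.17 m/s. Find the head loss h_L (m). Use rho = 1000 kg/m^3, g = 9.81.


Total head at each section: H = z + p/(rho*g) + V^2/(2g).
H1 = 0.9 + 431*1000/(1000*9.81) + 2.46^2/(2*9.81)
   = 0.9 + 43.935 + 0.3084
   = 45.143 m.
H2 = 14.1 + 200*1000/(1000*9.81) + 3.17^2/(2*9.81)
   = 14.1 + 20.387 + 0.5122
   = 35.0 m.
h_L = H1 - H2 = 45.143 - 35.0 = 10.144 m.

10.144


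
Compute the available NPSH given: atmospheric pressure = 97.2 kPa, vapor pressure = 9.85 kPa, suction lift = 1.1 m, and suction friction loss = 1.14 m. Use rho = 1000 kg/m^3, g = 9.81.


NPSHa = p_atm/(rho*g) - z_s - hf_s - p_vap/(rho*g).
p_atm/(rho*g) = 97.2*1000 / (1000*9.81) = 9.908 m.
p_vap/(rho*g) = 9.85*1000 / (1000*9.81) = 1.004 m.
NPSHa = 9.908 - 1.1 - 1.14 - 1.004
      = 6.66 m.

6.66


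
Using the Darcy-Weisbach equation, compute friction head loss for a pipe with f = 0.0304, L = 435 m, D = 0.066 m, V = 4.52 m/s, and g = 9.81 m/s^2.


Darcy-Weisbach equation: h_f = f * (L/D) * V^2/(2g).
f * L/D = 0.0304 * 435/0.066 = 200.3636.
V^2/(2g) = 4.52^2 / (2*9.81) = 20.4304 / 19.62 = 1.0413 m.
h_f = 200.3636 * 1.0413 = 208.64 m.

208.64


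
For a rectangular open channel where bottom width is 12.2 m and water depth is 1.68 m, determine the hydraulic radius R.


For a rectangular section:
Flow area A = b * y = 12.2 * 1.68 = 20.5 m^2.
Wetted perimeter P = b + 2y = 12.2 + 2*1.68 = 15.56 m.
Hydraulic radius R = A/P = 20.5 / 15.56 = 1.3172 m.

1.3172


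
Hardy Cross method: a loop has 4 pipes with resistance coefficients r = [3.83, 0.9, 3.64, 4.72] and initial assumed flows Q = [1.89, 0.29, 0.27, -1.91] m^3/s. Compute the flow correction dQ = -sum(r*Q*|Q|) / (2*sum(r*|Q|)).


Numerator terms (r*Q*|Q|): 3.83*1.89*|1.89| = 13.6811; 0.9*0.29*|0.29| = 0.0757; 3.64*0.27*|0.27| = 0.2654; 4.72*-1.91*|-1.91| = -17.219.
Sum of numerator = -3.1968.
Denominator terms (r*|Q|): 3.83*|1.89| = 7.2387; 0.9*|0.29| = 0.261; 3.64*|0.27| = 0.9828; 4.72*|-1.91| = 9.0152.
2 * sum of denominator = 2 * 17.4977 = 34.9954.
dQ = --3.1968 / 34.9954 = 0.0914 m^3/s.

0.0914


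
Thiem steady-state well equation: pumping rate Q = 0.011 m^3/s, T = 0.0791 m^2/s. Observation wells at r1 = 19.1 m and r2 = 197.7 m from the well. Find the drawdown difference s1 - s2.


Thiem equation: s1 - s2 = Q/(2*pi*T) * ln(r2/r1).
ln(r2/r1) = ln(197.7/19.1) = 2.3371.
Q/(2*pi*T) = 0.011 / (2*pi*0.0791) = 0.011 / 0.497 = 0.0221.
s1 - s2 = 0.0221 * 2.3371 = 0.0517 m.

0.0517


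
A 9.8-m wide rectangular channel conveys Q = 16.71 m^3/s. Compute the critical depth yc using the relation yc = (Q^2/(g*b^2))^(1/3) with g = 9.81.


Using yc = (Q^2 / (g * b^2))^(1/3):
Q^2 = 16.71^2 = 279.22.
g * b^2 = 9.81 * 9.8^2 = 9.81 * 96.04 = 942.15.
Q^2 / (g*b^2) = 279.22 / 942.15 = 0.2964.
yc = 0.2964^(1/3) = 0.6667 m.

0.6667


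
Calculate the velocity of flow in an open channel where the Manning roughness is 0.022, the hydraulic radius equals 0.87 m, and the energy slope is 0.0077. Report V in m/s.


Manning's equation gives V = (1/n) * R^(2/3) * S^(1/2).
First, compute R^(2/3) = 0.87^(2/3) = 0.9113.
Next, S^(1/2) = 0.0077^(1/2) = 0.08775.
Then 1/n = 1/0.022 = 45.45.
V = 45.45 * 0.9113 * 0.08775 = 3.635 m/s.

3.635


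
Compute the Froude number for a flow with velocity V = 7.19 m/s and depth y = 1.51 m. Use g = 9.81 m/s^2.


The Froude number is defined as Fr = V / sqrt(g*y).
g*y = 9.81 * 1.51 = 14.8131.
sqrt(g*y) = sqrt(14.8131) = 3.8488.
Fr = 7.19 / 3.8488 = 1.8681.

1.8681


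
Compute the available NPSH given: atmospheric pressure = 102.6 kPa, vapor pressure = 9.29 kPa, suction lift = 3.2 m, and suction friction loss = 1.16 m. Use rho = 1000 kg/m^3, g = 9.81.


NPSHa = p_atm/(rho*g) - z_s - hf_s - p_vap/(rho*g).
p_atm/(rho*g) = 102.6*1000 / (1000*9.81) = 10.459 m.
p_vap/(rho*g) = 9.29*1000 / (1000*9.81) = 0.947 m.
NPSHa = 10.459 - 3.2 - 1.16 - 0.947
      = 5.15 m.

5.15


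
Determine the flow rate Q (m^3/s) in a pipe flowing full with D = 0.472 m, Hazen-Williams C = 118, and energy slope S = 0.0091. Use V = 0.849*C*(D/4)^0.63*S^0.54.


For a full circular pipe, R = D/4 = 0.472/4 = 0.118 m.
V = 0.849 * 118 * 0.118^0.63 * 0.0091^0.54
  = 0.849 * 118 * 0.260187 * 0.079046
  = 2.0604 m/s.
Pipe area A = pi*D^2/4 = pi*0.472^2/4 = 0.175 m^2.
Q = A * V = 0.175 * 2.0604 = 0.3605 m^3/s.

0.3605


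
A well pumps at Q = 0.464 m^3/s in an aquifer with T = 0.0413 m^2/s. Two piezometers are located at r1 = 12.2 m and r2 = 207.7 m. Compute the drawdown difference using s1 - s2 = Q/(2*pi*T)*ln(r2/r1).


Thiem equation: s1 - s2 = Q/(2*pi*T) * ln(r2/r1).
ln(r2/r1) = ln(207.7/12.2) = 2.8347.
Q/(2*pi*T) = 0.464 / (2*pi*0.0413) = 0.464 / 0.2595 = 1.7881.
s1 - s2 = 1.7881 * 2.8347 = 5.0686 m.

5.0686


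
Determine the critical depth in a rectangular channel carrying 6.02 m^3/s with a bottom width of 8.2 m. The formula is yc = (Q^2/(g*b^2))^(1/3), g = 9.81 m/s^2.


Using yc = (Q^2 / (g * b^2))^(1/3):
Q^2 = 6.02^2 = 36.24.
g * b^2 = 9.81 * 8.2^2 = 9.81 * 67.24 = 659.62.
Q^2 / (g*b^2) = 36.24 / 659.62 = 0.0549.
yc = 0.0549^(1/3) = 0.3802 m.

0.3802


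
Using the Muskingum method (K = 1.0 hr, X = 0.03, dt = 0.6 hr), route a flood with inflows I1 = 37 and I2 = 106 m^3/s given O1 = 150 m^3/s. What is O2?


Muskingum coefficients:
denom = 2*K*(1-X) + dt = 2*1.0*(1-0.03) + 0.6 = 2.54.
C0 = (dt - 2*K*X)/denom = (0.6 - 2*1.0*0.03)/2.54 = 0.2126.
C1 = (dt + 2*K*X)/denom = (0.6 + 2*1.0*0.03)/2.54 = 0.2598.
C2 = (2*K*(1-X) - dt)/denom = 0.5276.
O2 = C0*I2 + C1*I1 + C2*O1
   = 0.2126*106 + 0.2598*37 + 0.5276*150
   = 111.28 m^3/s.

111.28


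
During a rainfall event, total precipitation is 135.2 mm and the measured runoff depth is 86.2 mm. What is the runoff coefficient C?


The runoff coefficient C = runoff depth / rainfall depth.
C = 86.2 / 135.2
  = 0.6376.

0.6376


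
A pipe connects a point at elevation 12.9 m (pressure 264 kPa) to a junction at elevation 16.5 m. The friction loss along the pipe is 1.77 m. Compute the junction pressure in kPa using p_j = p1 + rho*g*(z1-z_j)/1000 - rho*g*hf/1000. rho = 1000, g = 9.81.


Junction pressure: p_j = p1 + rho*g*(z1 - z_j)/1000 - rho*g*hf/1000.
Elevation term = 1000*9.81*(12.9 - 16.5)/1000 = -35.316 kPa.
Friction term = 1000*9.81*1.77/1000 = 17.364 kPa.
p_j = 264 + -35.316 - 17.364 = 211.32 kPa.

211.32


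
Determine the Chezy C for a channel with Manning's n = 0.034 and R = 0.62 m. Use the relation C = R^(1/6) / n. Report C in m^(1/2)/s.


The Chezy coefficient relates to Manning's n through C = R^(1/6) / n.
R^(1/6) = 0.62^(1/6) = 0.923419.
C = 0.923419 / 0.034 = 27.16 m^(1/2)/s.

27.16


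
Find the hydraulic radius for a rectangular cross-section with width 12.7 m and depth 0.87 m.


For a rectangular section:
Flow area A = b * y = 12.7 * 0.87 = 11.05 m^2.
Wetted perimeter P = b + 2y = 12.7 + 2*0.87 = 14.44 m.
Hydraulic radius R = A/P = 11.05 / 14.44 = 0.7652 m.

0.7652


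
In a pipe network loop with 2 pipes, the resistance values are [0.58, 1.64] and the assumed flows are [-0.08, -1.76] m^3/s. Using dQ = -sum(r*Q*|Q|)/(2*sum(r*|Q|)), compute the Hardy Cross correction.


Numerator terms (r*Q*|Q|): 0.58*-0.08*|-0.08| = -0.0037; 1.64*-1.76*|-1.76| = -5.0801.
Sum of numerator = -5.0838.
Denominator terms (r*|Q|): 0.58*|-0.08| = 0.0464; 1.64*|-1.76| = 2.8864.
2 * sum of denominator = 2 * 2.9328 = 5.8656.
dQ = --5.0838 / 5.8656 = 0.8667 m^3/s.

0.8667


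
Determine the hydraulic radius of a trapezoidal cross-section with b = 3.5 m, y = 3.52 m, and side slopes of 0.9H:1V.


For a trapezoidal section with side slope z:
A = (b + z*y)*y = (3.5 + 0.9*3.52)*3.52 = 23.471 m^2.
P = b + 2*y*sqrt(1 + z^2) = 3.5 + 2*3.52*sqrt(1 + 0.9^2) = 12.971 m.
R = A/P = 23.471 / 12.971 = 1.8095 m.

1.8095


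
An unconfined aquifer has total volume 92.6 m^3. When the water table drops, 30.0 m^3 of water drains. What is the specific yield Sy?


Specific yield Sy = Volume drained / Total volume.
Sy = 30.0 / 92.6
   = 0.324.

0.324


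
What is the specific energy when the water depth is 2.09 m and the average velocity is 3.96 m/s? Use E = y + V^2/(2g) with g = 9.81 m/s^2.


Specific energy E = y + V^2/(2g).
Velocity head = V^2/(2g) = 3.96^2 / (2*9.81) = 15.6816 / 19.62 = 0.7993 m.
E = 2.09 + 0.7993 = 2.8893 m.

2.8893


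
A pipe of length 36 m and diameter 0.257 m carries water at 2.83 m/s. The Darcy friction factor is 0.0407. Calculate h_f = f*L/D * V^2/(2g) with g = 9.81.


Darcy-Weisbach equation: h_f = f * (L/D) * V^2/(2g).
f * L/D = 0.0407 * 36/0.257 = 5.7012.
V^2/(2g) = 2.83^2 / (2*9.81) = 8.0089 / 19.62 = 0.4082 m.
h_f = 5.7012 * 0.4082 = 2.327 m.

2.327


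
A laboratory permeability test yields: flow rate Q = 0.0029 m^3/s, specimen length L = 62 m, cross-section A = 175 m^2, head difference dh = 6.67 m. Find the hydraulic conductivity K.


From K = Q*L / (A*dh):
Numerator: Q*L = 0.0029 * 62 = 0.1798.
Denominator: A*dh = 175 * 6.67 = 1167.25.
K = 0.1798 / 1167.25 = 0.000154 m/s.

0.000154


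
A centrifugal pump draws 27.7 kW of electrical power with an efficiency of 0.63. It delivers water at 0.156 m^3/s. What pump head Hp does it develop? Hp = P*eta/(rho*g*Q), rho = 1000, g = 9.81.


Pump head formula: Hp = P * eta / (rho * g * Q).
Numerator: P * eta = 27.7 * 1000 * 0.63 = 17451.0 W.
Denominator: rho * g * Q = 1000 * 9.81 * 0.156 = 1530.36.
Hp = 17451.0 / 1530.36 = 11.4 m.

11.4


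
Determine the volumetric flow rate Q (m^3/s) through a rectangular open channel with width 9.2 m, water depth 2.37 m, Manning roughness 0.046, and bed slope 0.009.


For a rectangular channel, the cross-sectional area A = b * y = 9.2 * 2.37 = 21.8 m^2.
The wetted perimeter P = b + 2y = 9.2 + 2*2.37 = 13.94 m.
Hydraulic radius R = A/P = 21.8/13.94 = 1.5641 m.
Velocity V = (1/n)*R^(2/3)*S^(1/2) = (1/0.046)*1.5641^(2/3)*0.009^(1/2) = 2.7789 m/s.
Discharge Q = A * V = 21.8 * 2.7789 = 60.592 m^3/s.

60.592


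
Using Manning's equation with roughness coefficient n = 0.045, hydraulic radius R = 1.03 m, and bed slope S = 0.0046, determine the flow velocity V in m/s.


Manning's equation gives V = (1/n) * R^(2/3) * S^(1/2).
First, compute R^(2/3) = 1.03^(2/3) = 1.0199.
Next, S^(1/2) = 0.0046^(1/2) = 0.067823.
Then 1/n = 1/0.045 = 22.22.
V = 22.22 * 1.0199 * 0.067823 = 1.5372 m/s.

1.5372


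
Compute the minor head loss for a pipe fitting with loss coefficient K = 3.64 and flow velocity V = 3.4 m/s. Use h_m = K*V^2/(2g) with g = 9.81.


Minor loss formula: h_m = K * V^2/(2g).
V^2 = 3.4^2 = 11.56.
V^2/(2g) = 11.56 / 19.62 = 0.5892 m.
h_m = 3.64 * 0.5892 = 2.1447 m.

2.1447


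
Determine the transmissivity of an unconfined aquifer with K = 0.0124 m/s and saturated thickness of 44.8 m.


Transmissivity is defined as T = K * h.
T = 0.0124 * 44.8
  = 0.5555 m^2/s.

0.5555


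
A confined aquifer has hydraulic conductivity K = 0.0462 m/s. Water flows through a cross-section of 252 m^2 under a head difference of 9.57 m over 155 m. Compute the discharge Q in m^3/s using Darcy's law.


Darcy's law: Q = K * A * i, where i = dh/L.
Hydraulic gradient i = 9.57 / 155 = 0.061742.
Q = 0.0462 * 252 * 0.061742
  = 0.7188 m^3/s.

0.7188


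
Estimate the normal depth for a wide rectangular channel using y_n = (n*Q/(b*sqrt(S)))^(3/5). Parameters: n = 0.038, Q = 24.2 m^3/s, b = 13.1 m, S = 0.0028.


We use the wide-channel approximation y_n = (n*Q/(b*sqrt(S)))^(3/5).
sqrt(S) = sqrt(0.0028) = 0.052915.
Numerator: n*Q = 0.038 * 24.2 = 0.9196.
Denominator: b*sqrt(S) = 13.1 * 0.052915 = 0.693186.
arg = 1.3266.
y_n = 1.3266^(3/5) = 1.1848 m.

1.1848


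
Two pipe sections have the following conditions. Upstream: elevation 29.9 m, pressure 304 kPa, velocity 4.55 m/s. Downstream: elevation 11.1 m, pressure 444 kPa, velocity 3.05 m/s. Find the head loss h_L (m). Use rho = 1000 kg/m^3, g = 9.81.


Total head at each section: H = z + p/(rho*g) + V^2/(2g).
H1 = 29.9 + 304*1000/(1000*9.81) + 4.55^2/(2*9.81)
   = 29.9 + 30.989 + 1.0552
   = 61.944 m.
H2 = 11.1 + 444*1000/(1000*9.81) + 3.05^2/(2*9.81)
   = 11.1 + 45.26 + 0.4741
   = 56.834 m.
h_L = H1 - H2 = 61.944 - 56.834 = 5.11 m.

5.11


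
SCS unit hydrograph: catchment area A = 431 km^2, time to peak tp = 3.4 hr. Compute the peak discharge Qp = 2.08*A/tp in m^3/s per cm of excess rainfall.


SCS formula: Qp = 2.08 * A / tp.
Qp = 2.08 * 431 / 3.4
   = 896.48 / 3.4
   = 263.67 m^3/s per cm.

263.67


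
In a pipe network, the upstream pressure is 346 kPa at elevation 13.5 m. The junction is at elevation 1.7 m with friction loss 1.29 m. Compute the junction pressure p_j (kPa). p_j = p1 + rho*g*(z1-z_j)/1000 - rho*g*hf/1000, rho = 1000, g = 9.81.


Junction pressure: p_j = p1 + rho*g*(z1 - z_j)/1000 - rho*g*hf/1000.
Elevation term = 1000*9.81*(13.5 - 1.7)/1000 = 115.758 kPa.
Friction term = 1000*9.81*1.29/1000 = 12.655 kPa.
p_j = 346 + 115.758 - 12.655 = 449.1 kPa.

449.1


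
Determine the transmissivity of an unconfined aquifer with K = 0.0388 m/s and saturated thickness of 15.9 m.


Transmissivity is defined as T = K * h.
T = 0.0388 * 15.9
  = 0.6169 m^2/s.

0.6169


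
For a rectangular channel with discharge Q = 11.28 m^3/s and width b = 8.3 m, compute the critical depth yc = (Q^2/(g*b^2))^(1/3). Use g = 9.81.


Using yc = (Q^2 / (g * b^2))^(1/3):
Q^2 = 11.28^2 = 127.24.
g * b^2 = 9.81 * 8.3^2 = 9.81 * 68.89 = 675.81.
Q^2 / (g*b^2) = 127.24 / 675.81 = 0.1883.
yc = 0.1883^(1/3) = 0.5731 m.

0.5731


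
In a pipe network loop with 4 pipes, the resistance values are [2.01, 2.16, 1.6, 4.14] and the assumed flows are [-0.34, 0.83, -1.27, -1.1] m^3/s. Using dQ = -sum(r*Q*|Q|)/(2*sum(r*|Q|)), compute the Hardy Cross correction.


Numerator terms (r*Q*|Q|): 2.01*-0.34*|-0.34| = -0.2324; 2.16*0.83*|0.83| = 1.488; 1.6*-1.27*|-1.27| = -2.5806; 4.14*-1.1*|-1.1| = -5.0094.
Sum of numerator = -6.3344.
Denominator terms (r*|Q|): 2.01*|-0.34| = 0.6834; 2.16*|0.83| = 1.7928; 1.6*|-1.27| = 2.032; 4.14*|-1.1| = 4.554.
2 * sum of denominator = 2 * 9.0622 = 18.1244.
dQ = --6.3344 / 18.1244 = 0.3495 m^3/s.

0.3495


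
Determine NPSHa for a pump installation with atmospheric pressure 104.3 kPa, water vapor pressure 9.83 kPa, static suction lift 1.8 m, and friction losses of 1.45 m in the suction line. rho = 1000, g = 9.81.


NPSHa = p_atm/(rho*g) - z_s - hf_s - p_vap/(rho*g).
p_atm/(rho*g) = 104.3*1000 / (1000*9.81) = 10.632 m.
p_vap/(rho*g) = 9.83*1000 / (1000*9.81) = 1.002 m.
NPSHa = 10.632 - 1.8 - 1.45 - 1.002
      = 6.38 m.

6.38


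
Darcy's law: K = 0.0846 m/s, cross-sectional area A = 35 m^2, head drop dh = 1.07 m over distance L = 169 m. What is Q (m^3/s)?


Darcy's law: Q = K * A * i, where i = dh/L.
Hydraulic gradient i = 1.07 / 169 = 0.006331.
Q = 0.0846 * 35 * 0.006331
  = 0.0187 m^3/s.

0.0187
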